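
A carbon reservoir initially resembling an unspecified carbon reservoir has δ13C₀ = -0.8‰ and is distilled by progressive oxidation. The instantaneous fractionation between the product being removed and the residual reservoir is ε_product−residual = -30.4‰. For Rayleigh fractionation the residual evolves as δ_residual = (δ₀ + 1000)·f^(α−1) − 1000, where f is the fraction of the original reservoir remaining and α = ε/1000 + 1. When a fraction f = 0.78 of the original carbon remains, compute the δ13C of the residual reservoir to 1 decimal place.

6.8‰

Rayleigh residual: δ_res = (δ₀ + 1000)·f^(α−1) − 1000
α = ε/1000 + 1 = 0.96960, so α − 1 = -0.03040
f^(α−1) = 0.78^(-0.03040) = 1.007582
δ_res = (-0.8 + 1000) × 1.007582 − 1000 = 1006.776 − 1000 = 6.78‰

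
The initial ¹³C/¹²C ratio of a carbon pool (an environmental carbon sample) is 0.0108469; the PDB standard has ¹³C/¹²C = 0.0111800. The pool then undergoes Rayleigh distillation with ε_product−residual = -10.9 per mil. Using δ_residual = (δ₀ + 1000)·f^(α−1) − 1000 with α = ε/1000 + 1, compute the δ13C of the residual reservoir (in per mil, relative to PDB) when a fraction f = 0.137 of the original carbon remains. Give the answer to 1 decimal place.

-8.5 per mil

δ₀ = (0.0108469/0.0111800 − 1)×1000 = (0.970206 − 1)×1000 = -29.794 per mil
α − 1 = ε/1000 = -0.0109
f^(α−1) = 0.137^(-0.0109) = 1.021903
δ_res = (-29.794 + 1000) × 1.021903 − 1000 = 991.456 − 1000 = -8.54 per mil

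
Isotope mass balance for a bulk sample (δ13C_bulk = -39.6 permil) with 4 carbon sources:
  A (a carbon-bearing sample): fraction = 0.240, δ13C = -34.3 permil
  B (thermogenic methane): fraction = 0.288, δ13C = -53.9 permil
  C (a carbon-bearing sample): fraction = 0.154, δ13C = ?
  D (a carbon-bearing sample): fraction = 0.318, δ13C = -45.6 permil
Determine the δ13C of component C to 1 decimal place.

-8.7 permil

Isotope mass balance: δ_bulk = Σ fᵢ·δᵢ.
-39.6 = 0.240×(-34.3) + 0.288×(-53.9) + 0.154×δ_C + 0.318×(-45.6)
0.154·δ_C = -39.6 − (-38.256) = -1.344
δ_C = -1.344 / 0.154 = -8.73 permil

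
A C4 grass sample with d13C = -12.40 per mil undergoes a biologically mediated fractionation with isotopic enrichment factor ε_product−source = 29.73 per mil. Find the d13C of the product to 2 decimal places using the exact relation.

Exactly, δ_product = (δ_source + 1000)·(ε/1000 + 1) − 1000.
δ_product = (-12.40 + 1000) × (29.73/1000 + 1) − 1000
δ_product = 16.961 per mil

16.96 per mil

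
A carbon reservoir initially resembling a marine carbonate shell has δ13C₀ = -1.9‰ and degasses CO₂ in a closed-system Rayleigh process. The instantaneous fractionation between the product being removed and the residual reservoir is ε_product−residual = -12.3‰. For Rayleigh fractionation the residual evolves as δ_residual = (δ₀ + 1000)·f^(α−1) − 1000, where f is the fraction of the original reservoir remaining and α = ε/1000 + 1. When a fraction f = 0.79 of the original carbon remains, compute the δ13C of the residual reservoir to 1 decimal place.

Rayleigh residual: δ_res = (δ₀ + 1000)·f^(α−1) − 1000
α = ε/1000 + 1 = 0.98770, so α − 1 = -0.01230
f^(α−1) = 0.79^(-0.01230) = 1.002904
δ_res = (-1.9 + 1000) × 1.002904 − 1000 = 1000.998 − 1000 = 1.00‰

1.0‰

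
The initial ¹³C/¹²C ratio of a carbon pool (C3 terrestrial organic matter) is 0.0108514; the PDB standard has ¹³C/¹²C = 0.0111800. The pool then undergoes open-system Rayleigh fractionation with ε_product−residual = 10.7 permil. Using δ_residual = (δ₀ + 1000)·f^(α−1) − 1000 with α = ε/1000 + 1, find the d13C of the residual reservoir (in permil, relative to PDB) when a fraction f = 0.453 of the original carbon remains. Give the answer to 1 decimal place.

-37.6 permil

δ₀ = (0.0108514/0.0111800 − 1)×1000 = (0.970608 − 1)×1000 = -29.392 permil
α − 1 = ε/1000 = 0.0107
f^(α−1) = 0.453^(0.0107) = 0.991563
δ_res = (-29.392 + 1000) × 0.991563 − 1000 = 962.419 − 1000 = -37.58 permil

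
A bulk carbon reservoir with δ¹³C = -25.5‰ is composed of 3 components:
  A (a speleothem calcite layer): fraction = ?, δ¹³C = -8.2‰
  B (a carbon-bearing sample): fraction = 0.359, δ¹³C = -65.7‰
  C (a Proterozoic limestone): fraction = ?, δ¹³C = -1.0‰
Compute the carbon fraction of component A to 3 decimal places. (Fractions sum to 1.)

0.177

Let f_A and f_C be the unknown fractions; fractions sum to 1 so f_A + f_C = 0.641.
Mass balance: Σ fᵢ·δᵢ = δ_bulk ⇒ f_A·(-8.2) + f_C·(-1.0) = -25.5 − (-23.586) = -1.914
Substitute f_C = 0.641 − f_A:
f_A·(-8.2 − -1.0) = -1.914 − 0.641×(-1.0) = -1.273
f_A = -1.273 / -7.2 = 0.1768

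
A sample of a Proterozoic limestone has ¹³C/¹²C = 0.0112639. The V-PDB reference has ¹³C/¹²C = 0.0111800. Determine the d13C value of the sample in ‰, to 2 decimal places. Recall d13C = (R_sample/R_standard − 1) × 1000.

d13C = (R_sample / R_standard − 1) × 1000
R_sample / R_standard = 0.0112639 / 0.0111800 = 1.007504
d13C = (1.007504 − 1) × 1000 = 7.504‰

7.50‰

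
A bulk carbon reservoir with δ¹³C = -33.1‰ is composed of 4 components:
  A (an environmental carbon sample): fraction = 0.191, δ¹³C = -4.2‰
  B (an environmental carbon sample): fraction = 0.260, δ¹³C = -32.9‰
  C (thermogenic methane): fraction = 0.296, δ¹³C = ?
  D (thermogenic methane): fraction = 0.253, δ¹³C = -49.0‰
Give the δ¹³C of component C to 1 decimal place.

Isotope mass balance: δ_bulk = Σ fᵢ·δᵢ.
-33.1 = 0.191×(-4.2) + 0.260×(-32.9) + 0.296×δ_C + 0.253×(-49.0)
0.296·δ_C = -33.1 − (-21.753) = -11.347
δ_C = -11.347 / 0.296 = -38.33‰

-38.3‰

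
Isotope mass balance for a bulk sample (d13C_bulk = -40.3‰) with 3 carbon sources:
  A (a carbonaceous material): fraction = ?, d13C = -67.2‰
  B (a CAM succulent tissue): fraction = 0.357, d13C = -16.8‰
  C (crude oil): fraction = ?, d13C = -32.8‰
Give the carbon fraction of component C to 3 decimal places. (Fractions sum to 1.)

0.259

Let f_C and f_A be the unknown fractions; fractions sum to 1 so f_C + f_A = 0.643.
Mass balance: Σ fᵢ·δᵢ = δ_bulk ⇒ f_C·(-32.8) + f_A·(-67.2) = -40.3 − (-5.998) = -34.302
Substitute f_A = 0.643 − f_C:
f_C·(-32.8 − -67.2) = -34.302 − 0.643×(-67.2) = 8.907
f_C = 8.907 / 34.4 = 0.2589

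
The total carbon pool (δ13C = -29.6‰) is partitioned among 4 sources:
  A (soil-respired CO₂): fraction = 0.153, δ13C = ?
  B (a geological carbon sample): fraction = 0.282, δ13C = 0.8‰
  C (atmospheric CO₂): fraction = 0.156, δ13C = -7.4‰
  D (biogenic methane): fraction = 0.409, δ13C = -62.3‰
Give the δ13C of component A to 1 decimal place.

Isotope mass balance: δ_bulk = Σ fᵢ·δᵢ.
-29.6 = 0.153×δ_A + 0.282×(0.8) + 0.156×(-7.4) + 0.409×(-62.3)
0.153·δ_A = -29.6 − (-26.409) = -3.191
δ_A = -3.191 / 0.153 = -20.85‰

-20.9‰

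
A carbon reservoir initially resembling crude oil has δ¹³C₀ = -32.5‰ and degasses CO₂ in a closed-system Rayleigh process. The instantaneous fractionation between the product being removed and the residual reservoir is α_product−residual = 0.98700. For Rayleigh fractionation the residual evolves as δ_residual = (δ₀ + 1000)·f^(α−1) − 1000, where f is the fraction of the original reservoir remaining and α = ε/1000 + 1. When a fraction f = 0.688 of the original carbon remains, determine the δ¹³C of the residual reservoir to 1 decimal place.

Rayleigh residual: δ_res = (δ₀ + 1000)·f^(α−1) − 1000
α − 1 = -0.01300
f^(α−1) = 0.688^(-0.01300) = 1.004873
δ_res = (-32.5 + 1000) × 1.004873 − 1000 = 972.215 − 1000 = -27.78‰

-27.8‰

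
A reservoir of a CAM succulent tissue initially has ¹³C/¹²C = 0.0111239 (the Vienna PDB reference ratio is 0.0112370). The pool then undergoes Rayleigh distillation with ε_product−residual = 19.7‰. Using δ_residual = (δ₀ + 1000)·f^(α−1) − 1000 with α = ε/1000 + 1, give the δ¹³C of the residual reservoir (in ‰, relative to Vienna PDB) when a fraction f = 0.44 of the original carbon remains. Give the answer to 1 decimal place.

δ₀ = (0.0111239/0.0112370 − 1)×1000 = (0.989935 − 1)×1000 = -10.065‰
α − 1 = ε/1000 = 0.0197
f^(α−1) = 0.44^(0.0197) = 0.983957
δ_res = (-10.065 + 1000) × 0.983957 − 1000 = 974.053 − 1000 = -25.95‰

-25.9‰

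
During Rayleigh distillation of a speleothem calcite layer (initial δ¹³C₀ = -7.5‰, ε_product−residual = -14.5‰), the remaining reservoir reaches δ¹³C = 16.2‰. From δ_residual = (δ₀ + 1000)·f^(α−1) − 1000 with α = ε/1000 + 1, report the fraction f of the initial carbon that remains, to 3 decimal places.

0.196

α − 1 = ε/1000 = -0.0145
(δ_res + 1000)/(δ₀ + 1000) = (16.2 + 1000)/(-7.5 + 1000) = 1016.2/992.5 = 1.023879
f = 1.023879^(1/-0.0145) = exp(ln(1.023879)/-0.0145) = exp(0.02360/-0.0145)
f = exp(-1.6275) = 0.1964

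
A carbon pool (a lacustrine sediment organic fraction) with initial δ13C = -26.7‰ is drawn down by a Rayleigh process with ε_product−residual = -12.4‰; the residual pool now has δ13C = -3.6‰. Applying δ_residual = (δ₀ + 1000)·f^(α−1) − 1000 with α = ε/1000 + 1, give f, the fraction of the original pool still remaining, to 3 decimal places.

0.151

α − 1 = ε/1000 = -0.0124
(δ_res + 1000)/(δ₀ + 1000) = (-3.6 + 1000)/(-26.7 + 1000) = 996.4/973.3 = 1.023734
f = 1.023734^(1/-0.0124) = exp(ln(1.023734)/-0.0124) = exp(0.02346/-0.0124)
f = exp(-1.8916) = 0.1508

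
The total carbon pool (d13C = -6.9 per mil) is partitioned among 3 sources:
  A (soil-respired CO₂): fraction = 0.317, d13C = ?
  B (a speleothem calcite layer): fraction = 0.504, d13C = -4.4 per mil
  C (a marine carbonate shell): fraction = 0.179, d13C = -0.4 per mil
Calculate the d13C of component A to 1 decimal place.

Isotope mass balance: δ_bulk = Σ fᵢ·δᵢ.
-6.9 = 0.317×δ_A + 0.504×(-4.4) + 0.179×(-0.4)
0.317·δ_A = -6.9 − (-2.289) = -4.611
δ_A = -4.611 / 0.317 = -14.55 per mil

-14.5 per mil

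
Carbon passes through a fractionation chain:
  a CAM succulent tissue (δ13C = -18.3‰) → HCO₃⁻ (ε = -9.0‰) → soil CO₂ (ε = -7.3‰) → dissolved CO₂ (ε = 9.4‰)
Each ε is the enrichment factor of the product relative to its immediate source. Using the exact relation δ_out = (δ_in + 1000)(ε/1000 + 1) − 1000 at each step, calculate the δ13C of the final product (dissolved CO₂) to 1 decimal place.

-25.2‰

step 1: δ = (-18.30 + 1000)·(-9.0/1000 + 1) − 1000 = -27.14‰
step 2: δ = (-27.14 + 1000)·(-7.3/1000 + 1) − 1000 = -34.24‰
step 3: δ = (-34.24 + 1000)·(9.4/1000 + 1) − 1000 = -25.16‰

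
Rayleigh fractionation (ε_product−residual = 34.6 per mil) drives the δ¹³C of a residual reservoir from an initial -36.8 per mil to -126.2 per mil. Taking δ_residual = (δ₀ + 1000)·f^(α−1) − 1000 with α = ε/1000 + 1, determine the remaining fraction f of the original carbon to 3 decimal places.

α − 1 = ε/1000 = 0.0346
(δ_res + 1000)/(δ₀ + 1000) = (-126.2 + 1000)/(-36.8 + 1000) = 873.8/963.2 = 0.907184
f = 0.907184^(1/0.0346) = exp(ln(0.907184)/0.0346) = exp(-0.09741/0.0346)
f = exp(-2.8153) = 0.0599

0.060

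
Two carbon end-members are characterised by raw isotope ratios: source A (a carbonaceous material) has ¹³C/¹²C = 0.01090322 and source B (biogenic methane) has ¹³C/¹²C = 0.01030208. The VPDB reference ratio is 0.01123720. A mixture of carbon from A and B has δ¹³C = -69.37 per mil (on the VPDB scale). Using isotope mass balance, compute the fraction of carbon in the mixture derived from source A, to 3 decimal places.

0.259

δ_A = (0.01090322/0.01123720 − 1)×1000 = (0.970279 − 1)×1000 = -29.721 per mil
δ_B = (0.01030208/0.01123720 − 1)×1000 = (0.916784 − 1)×1000 = -83.216 per mil
f_A = (δ_mix − δ_B)/(δ_A − δ_B) = (-69.37 − (-83.216))/(-29.721 − (-83.216))
f_A = 13.846 / 53.496 = 0.2588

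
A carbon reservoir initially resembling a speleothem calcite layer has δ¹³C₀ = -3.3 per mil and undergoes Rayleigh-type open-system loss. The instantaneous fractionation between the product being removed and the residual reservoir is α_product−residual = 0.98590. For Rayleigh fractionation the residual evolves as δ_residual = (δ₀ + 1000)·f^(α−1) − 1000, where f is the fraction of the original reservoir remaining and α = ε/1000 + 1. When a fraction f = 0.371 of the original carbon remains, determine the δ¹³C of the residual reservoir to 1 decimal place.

Rayleigh residual: δ_res = (δ₀ + 1000)·f^(α−1) − 1000
α − 1 = -0.01410
f^(α−1) = 0.371^(-0.01410) = 1.014079
δ_res = (-3.3 + 1000) × 1.014079 − 1000 = 1010.733 − 1000 = 10.73 per mil

10.7 per mil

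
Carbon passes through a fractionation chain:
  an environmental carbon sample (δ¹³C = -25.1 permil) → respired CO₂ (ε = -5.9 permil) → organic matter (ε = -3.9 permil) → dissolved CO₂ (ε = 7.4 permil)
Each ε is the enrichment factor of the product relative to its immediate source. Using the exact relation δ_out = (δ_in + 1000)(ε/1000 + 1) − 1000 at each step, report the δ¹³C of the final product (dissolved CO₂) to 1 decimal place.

-27.5 permil

step 1: δ = (-25.10 + 1000)·(-5.9/1000 + 1) − 1000 = -30.85 permil
step 2: δ = (-30.85 + 1000)·(-3.9/1000 + 1) − 1000 = -34.63 permil
step 3: δ = (-34.63 + 1000)·(7.4/1000 + 1) − 1000 = -27.49 permil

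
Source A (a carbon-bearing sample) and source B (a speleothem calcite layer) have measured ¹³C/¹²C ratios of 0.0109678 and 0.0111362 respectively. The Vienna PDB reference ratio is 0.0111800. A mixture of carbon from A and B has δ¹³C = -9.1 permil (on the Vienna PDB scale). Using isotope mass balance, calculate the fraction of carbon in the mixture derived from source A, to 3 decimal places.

0.344

δ_A = (0.0109678/0.0111800 − 1)×1000 = (0.981020 − 1)×1000 = -18.980 permil
δ_B = (0.0111362/0.0111800 − 1)×1000 = (0.996082 − 1)×1000 = -3.918 permil
f_A = (δ_mix − δ_B)/(δ_A − δ_B) = (-9.1 − (-3.918))/(-18.980 − (-3.918))
f_A = -5.182 / -15.063 = 0.3440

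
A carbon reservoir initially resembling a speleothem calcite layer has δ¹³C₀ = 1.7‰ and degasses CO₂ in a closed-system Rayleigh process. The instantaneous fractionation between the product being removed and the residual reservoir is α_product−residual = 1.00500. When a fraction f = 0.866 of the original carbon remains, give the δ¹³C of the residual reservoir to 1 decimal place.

1.0‰

Rayleigh residual: δ_res = (δ₀ + 1000)·f^(α−1) − 1000
α − 1 = 0.00500
f^(α−1) = 0.866^(0.00500) = 0.999281
δ_res = (1.7 + 1000) × 0.999281 − 1000 = 1000.980 − 1000 = 0.98‰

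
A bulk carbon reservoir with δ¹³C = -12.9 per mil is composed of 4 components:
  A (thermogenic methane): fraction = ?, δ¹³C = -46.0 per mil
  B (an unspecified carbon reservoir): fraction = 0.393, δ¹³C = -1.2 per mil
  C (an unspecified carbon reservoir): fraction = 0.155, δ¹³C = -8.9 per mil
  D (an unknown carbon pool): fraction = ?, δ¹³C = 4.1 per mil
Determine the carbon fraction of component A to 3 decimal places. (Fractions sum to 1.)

Let f_A and f_D be the unknown fractions; fractions sum to 1 so f_A + f_D = 0.452.
Mass balance: Σ fᵢ·δᵢ = δ_bulk ⇒ f_A·(-46.0) + f_D·(4.1) = -12.9 − (-1.851) = -11.049
Substitute f_D = 0.452 − f_A:
f_A·(-46.0 − 4.1) = -11.049 − 0.452×(4.1) = -12.902
f_A = -12.902 / -50.1 = 0.2575

0.258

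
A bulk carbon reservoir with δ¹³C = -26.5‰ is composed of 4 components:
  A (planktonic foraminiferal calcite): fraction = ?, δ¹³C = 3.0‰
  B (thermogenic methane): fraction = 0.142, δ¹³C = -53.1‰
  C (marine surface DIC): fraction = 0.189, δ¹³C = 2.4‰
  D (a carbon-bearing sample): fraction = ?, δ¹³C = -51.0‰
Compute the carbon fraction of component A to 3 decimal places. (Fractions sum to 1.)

0.272

Let f_A and f_D be the unknown fractions; fractions sum to 1 so f_A + f_D = 0.669.
Mass balance: Σ fᵢ·δᵢ = δ_bulk ⇒ f_A·(3.0) + f_D·(-51.0) = -26.5 − (-7.087) = -19.413
Substitute f_D = 0.669 − f_A:
f_A·(3.0 − -51.0) = -19.413 − 0.669×(-51.0) = 14.706
f_A = 14.706 / 54.0 = 0.2723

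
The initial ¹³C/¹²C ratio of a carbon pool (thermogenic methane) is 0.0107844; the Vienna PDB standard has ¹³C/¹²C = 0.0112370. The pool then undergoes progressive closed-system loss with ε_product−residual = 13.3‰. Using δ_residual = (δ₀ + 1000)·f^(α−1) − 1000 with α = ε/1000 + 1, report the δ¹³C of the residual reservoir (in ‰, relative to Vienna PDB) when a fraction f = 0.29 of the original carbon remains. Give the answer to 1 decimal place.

-55.9‰

δ₀ = (0.0107844/0.0112370 − 1)×1000 = (0.959722 − 1)×1000 = -40.278‰
α − 1 = ε/1000 = 0.0133
f^(α−1) = 0.29^(0.0133) = 0.983671
δ_res = (-40.278 + 1000) × 0.983671 − 1000 = 944.051 − 1000 = -55.95‰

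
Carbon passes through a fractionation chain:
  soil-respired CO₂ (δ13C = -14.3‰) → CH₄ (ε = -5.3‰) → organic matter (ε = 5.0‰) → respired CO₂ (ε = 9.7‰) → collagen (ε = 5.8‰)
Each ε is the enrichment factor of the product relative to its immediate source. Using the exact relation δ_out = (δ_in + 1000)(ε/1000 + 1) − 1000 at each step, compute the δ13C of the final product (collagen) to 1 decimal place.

step 1: δ = (-14.30 + 1000)·(-5.3/1000 + 1) − 1000 = -19.52‰
step 2: δ = (-19.52 + 1000)·(5.0/1000 + 1) − 1000 = -14.62‰
step 3: δ = (-14.62 + 1000)·(9.7/1000 + 1) − 1000 = -5.06‰
step 4: δ = (-5.06 + 1000)·(5.8/1000 + 1) − 1000 = 0.71‰

0.7‰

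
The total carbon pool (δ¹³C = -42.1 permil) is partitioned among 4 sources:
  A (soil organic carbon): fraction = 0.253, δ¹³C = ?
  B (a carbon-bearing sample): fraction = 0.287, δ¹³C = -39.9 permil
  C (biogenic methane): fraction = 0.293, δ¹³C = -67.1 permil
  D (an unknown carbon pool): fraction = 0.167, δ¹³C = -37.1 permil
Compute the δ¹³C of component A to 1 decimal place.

Isotope mass balance: δ_bulk = Σ fᵢ·δᵢ.
-42.1 = 0.253×δ_A + 0.287×(-39.9) + 0.293×(-67.1) + 0.167×(-37.1)
0.253·δ_A = -42.1 − (-37.307) = -4.793
δ_A = -4.793 / 0.253 = -18.94 permil

-18.9 permil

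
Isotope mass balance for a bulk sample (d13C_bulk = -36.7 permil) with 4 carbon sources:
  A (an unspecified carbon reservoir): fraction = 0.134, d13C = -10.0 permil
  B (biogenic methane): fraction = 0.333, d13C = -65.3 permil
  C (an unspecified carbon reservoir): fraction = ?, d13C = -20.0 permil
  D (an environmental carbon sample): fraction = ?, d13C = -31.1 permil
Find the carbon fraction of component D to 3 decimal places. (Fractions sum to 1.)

0.266

Let f_D and f_C be the unknown fractions; fractions sum to 1 so f_D + f_C = 0.533.
Mass balance: Σ fᵢ·δᵢ = δ_bulk ⇒ f_D·(-31.1) + f_C·(-20.0) = -36.7 − (-23.085) = -13.615
Substitute f_C = 0.533 − f_D:
f_D·(-31.1 − -20.0) = -13.615 − 0.533×(-20.0) = -2.955
f_D = -2.955 / -11.1 = 0.2662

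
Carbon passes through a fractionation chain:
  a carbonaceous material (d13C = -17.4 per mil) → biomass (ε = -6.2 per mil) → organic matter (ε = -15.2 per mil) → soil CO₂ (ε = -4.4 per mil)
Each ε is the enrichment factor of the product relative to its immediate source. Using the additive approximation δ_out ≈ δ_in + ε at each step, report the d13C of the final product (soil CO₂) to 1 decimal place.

-43.2 per mil

step 1: δ ≈ -17.4 + (-6.2) = -23.6 per mil
step 2: δ ≈ -23.6 + (-15.2) = -38.8 per mil
step 3: δ ≈ -38.8 + (-4.4) = -43.2 per mil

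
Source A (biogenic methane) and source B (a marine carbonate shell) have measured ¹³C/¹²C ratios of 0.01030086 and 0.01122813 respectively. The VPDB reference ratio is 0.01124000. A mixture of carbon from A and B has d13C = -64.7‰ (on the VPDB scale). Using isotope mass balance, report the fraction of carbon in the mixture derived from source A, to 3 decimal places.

δ_A = (0.01030086/0.01124000 − 1)×1000 = (0.916447 − 1)×1000 = -83.553‰
δ_B = (0.01122813/0.01124000 − 1)×1000 = (0.998944 − 1)×1000 = -1.056‰
f_A = (δ_mix − δ_B)/(δ_A − δ_B) = (-64.7 − (-1.056))/(-83.553 − (-1.056))
f_A = -63.644 / -82.497 = 0.7715

0.771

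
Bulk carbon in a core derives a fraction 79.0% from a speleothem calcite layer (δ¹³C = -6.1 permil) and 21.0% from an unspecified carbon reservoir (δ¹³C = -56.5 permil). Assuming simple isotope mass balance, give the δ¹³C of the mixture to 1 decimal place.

-16.7 permil

δ_mix = f_A·δ_A + f_B·δ_B
δ_mix = 0.790 × (-6.1) + 0.210 × (-56.5)
δ_mix = -4.82 + -11.87 = -16.68 permil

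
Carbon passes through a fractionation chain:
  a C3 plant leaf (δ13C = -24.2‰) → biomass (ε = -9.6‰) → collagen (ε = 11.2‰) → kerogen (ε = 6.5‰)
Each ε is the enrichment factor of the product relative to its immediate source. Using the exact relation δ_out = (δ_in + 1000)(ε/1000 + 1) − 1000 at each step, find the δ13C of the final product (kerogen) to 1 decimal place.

-16.4‰

step 1: δ = (-24.20 + 1000)·(-9.6/1000 + 1) − 1000 = -33.57‰
step 2: δ = (-33.57 + 1000)·(11.2/1000 + 1) − 1000 = -22.74‰
step 3: δ = (-22.74 + 1000)·(6.5/1000 + 1) − 1000 = -16.39‰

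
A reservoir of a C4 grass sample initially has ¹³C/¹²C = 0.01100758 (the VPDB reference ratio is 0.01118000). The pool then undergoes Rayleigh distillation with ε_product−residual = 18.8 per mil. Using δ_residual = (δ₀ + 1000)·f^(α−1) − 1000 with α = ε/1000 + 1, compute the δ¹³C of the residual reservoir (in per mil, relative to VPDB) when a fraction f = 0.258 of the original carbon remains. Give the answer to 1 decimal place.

-40.2 per mil

δ₀ = (0.01100758/0.01118000 − 1)×1000 = (0.984578 − 1)×1000 = -15.422 per mil
α − 1 = ε/1000 = 0.0188
f^(α−1) = 0.258^(0.0188) = 0.974851
δ_res = (-15.422 + 1000) × 0.974851 − 1000 = 959.817 − 1000 = -40.18 per mil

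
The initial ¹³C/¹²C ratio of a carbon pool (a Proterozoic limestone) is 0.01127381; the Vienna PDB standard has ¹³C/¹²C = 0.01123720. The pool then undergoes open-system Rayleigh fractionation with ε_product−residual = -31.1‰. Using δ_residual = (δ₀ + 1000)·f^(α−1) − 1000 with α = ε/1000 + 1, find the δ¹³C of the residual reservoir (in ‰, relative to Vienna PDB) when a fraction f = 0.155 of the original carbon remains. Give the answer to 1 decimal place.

63.1‰

δ₀ = (0.01127381/0.01123720 − 1)×1000 = (1.003258 − 1)×1000 = 3.258‰
α − 1 = ε/1000 = -0.0311
f^(α−1) = 0.155^(-0.0311) = 1.059695
δ_res = (3.258 + 1000) × 1.059695 − 1000 = 1063.147 − 1000 = 63.15‰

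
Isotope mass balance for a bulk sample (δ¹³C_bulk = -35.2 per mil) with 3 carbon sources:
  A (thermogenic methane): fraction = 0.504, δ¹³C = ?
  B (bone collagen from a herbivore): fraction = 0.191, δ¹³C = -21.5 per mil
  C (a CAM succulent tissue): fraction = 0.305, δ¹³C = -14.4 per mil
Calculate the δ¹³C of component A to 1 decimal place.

-53.0 per mil

Isotope mass balance: δ_bulk = Σ fᵢ·δᵢ.
-35.2 = 0.504×δ_A + 0.191×(-21.5) + 0.305×(-14.4)
0.504·δ_A = -35.2 − (-8.498) = -26.702
δ_A = -26.702 / 0.504 = -52.98 per mil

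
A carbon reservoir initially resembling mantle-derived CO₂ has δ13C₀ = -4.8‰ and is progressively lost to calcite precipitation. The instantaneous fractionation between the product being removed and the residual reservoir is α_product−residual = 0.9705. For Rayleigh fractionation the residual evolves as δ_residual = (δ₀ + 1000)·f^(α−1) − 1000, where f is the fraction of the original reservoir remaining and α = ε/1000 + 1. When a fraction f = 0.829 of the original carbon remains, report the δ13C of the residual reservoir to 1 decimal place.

Rayleigh residual: δ_res = (δ₀ + 1000)·f^(α−1) − 1000
α − 1 = -0.02950
f^(α−1) = 0.829^(-0.02950) = 1.005548
δ_res = (-4.8 + 1000) × 1.005548 − 1000 = 1000.721 − 1000 = 0.72‰

0.7‰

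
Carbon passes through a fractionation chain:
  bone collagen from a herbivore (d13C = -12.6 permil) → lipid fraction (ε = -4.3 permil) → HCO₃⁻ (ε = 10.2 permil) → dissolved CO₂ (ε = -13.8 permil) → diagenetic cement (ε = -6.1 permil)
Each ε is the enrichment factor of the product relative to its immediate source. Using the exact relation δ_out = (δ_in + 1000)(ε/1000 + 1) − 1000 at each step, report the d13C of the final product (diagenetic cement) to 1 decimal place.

step 1: δ = (-12.60 + 1000)·(-4.3/1000 + 1) − 1000 = -16.85 permil
step 2: δ = (-16.85 + 1000)·(10.2/1000 + 1) − 1000 = -6.82 permil
step 3: δ = (-6.82 + 1000)·(-13.8/1000 + 1) − 1000 = -20.52 permil
step 4: δ = (-20.52 + 1000)·(-6.1/1000 + 1) − 1000 = -26.50 permil

-26.5 permil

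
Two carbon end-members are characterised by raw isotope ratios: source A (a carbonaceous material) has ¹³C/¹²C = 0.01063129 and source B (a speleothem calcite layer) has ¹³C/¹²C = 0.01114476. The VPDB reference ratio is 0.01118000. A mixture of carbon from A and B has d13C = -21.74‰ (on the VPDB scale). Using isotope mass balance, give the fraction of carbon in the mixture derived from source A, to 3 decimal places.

δ_A = (0.01063129/0.01118000 − 1)×1000 = (0.950920 − 1)×1000 = -49.080‰
δ_B = (0.01114476/0.01118000 − 1)×1000 = (0.996848 − 1)×1000 = -3.152‰
f_A = (δ_mix − δ_B)/(δ_A − δ_B) = (-21.74 − (-3.152))/(-49.080 − (-3.152))
f_A = -18.588 / -45.928 = 0.4047

0.405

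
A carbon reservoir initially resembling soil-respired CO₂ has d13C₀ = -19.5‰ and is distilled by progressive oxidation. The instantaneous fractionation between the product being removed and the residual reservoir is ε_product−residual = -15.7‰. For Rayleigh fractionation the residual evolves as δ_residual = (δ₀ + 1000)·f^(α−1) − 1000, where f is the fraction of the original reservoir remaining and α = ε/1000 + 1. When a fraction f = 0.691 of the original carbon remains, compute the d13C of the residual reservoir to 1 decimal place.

Rayleigh residual: δ_res = (δ₀ + 1000)·f^(α−1) − 1000
α = ε/1000 + 1 = 0.98430, so α − 1 = -0.01570
f^(α−1) = 0.691^(-0.01570) = 1.005820
δ_res = (-19.5 + 1000) × 1.005820 − 1000 = 986.206 − 1000 = -13.79‰

-13.8‰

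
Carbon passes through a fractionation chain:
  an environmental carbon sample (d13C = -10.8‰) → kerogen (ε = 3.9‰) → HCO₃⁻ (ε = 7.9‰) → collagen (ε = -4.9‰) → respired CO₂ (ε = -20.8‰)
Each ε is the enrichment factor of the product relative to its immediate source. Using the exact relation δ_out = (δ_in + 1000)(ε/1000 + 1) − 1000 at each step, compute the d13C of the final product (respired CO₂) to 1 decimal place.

step 1: δ = (-10.80 + 1000)·(3.9/1000 + 1) − 1000 = -6.94‰
step 2: δ = (-6.94 + 1000)·(7.9/1000 + 1) − 1000 = 0.90‰
step 3: δ = (0.90 + 1000)·(-4.9/1000 + 1) − 1000 = -4.00‰
step 4: δ = (-4.00 + 1000)·(-20.8/1000 + 1) − 1000 = -24.72‰

-24.7‰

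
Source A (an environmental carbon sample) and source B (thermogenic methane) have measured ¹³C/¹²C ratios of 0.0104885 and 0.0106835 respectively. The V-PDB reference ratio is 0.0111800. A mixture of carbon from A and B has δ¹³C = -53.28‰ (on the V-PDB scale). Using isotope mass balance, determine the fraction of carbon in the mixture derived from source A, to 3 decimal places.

δ_A = (0.0104885/0.0111800 − 1)×1000 = (0.938148 − 1)×1000 = -61.852‰
δ_B = (0.0106835/0.0111800 − 1)×1000 = (0.955590 − 1)×1000 = -44.410‰
f_A = (δ_mix − δ_B)/(δ_A − δ_B) = (-53.28 − (-44.410))/(-61.852 − (-44.410))
f_A = -8.870 / -17.442 = 0.5086

0.509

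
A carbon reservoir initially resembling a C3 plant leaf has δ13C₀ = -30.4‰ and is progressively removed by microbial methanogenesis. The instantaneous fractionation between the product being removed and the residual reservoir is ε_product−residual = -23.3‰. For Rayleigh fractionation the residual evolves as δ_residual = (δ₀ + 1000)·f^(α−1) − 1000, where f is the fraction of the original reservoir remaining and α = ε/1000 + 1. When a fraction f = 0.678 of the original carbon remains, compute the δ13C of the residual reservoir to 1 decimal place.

Rayleigh residual: δ_res = (δ₀ + 1000)·f^(α−1) − 1000
α = ε/1000 + 1 = 0.97670, so α − 1 = -0.02330
f^(α−1) = 0.678^(-0.02330) = 1.009096
δ_res = (-30.4 + 1000) × 1.009096 − 1000 = 978.419 − 1000 = -21.58‰

-21.6‰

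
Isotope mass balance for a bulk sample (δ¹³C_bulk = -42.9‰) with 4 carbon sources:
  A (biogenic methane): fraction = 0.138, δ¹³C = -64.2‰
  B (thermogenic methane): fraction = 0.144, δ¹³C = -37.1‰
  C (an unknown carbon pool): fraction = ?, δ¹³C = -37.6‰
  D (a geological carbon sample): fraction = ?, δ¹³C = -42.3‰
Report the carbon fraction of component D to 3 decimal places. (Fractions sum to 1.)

0.362

Let f_D and f_C be the unknown fractions; fractions sum to 1 so f_D + f_C = 0.718.
Mass balance: Σ fᵢ·δᵢ = δ_bulk ⇒ f_D·(-42.3) + f_C·(-37.6) = -42.9 − (-14.202) = -28.698
Substitute f_C = 0.718 − f_D:
f_D·(-42.3 − -37.6) = -28.698 − 0.718×(-37.6) = -1.701
f_D = -1.701 / -4.7 = 0.3620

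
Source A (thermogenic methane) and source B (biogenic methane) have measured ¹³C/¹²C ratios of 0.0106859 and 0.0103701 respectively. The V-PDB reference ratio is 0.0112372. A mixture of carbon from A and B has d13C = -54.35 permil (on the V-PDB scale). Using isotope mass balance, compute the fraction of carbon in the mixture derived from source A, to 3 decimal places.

0.812

δ_A = (0.0106859/0.0112372 − 1)×1000 = (0.950940 − 1)×1000 = -49.060 permil
δ_B = (0.0103701/0.0112372 − 1)×1000 = (0.922837 − 1)×1000 = -77.163 permil
f_A = (δ_mix − δ_B)/(δ_A − δ_B) = (-54.35 − (-77.163))/(-49.060 − (-77.163))
f_A = 22.813 / 28.103 = 0.8118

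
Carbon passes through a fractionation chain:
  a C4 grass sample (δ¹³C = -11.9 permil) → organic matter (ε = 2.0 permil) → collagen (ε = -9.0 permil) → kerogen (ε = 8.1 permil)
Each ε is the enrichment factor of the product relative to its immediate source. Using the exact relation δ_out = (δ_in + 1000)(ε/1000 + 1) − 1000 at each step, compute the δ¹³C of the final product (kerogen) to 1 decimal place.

-10.9 permil

step 1: δ = (-11.90 + 1000)·(2.0/1000 + 1) − 1000 = -9.92 permil
step 2: δ = (-9.92 + 1000)·(-9.0/1000 + 1) − 1000 = -18.83 permil
step 3: δ = (-18.83 + 1000)·(8.1/1000 + 1) − 1000 = -10.89 permil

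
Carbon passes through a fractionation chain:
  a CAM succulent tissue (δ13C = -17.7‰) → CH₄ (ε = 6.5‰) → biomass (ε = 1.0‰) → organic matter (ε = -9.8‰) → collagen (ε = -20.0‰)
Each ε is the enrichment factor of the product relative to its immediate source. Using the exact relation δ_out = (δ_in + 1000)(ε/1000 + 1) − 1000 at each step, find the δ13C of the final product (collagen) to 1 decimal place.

step 1: δ = (-17.70 + 1000)·(6.5/1000 + 1) − 1000 = -11.32‰
step 2: δ = (-11.32 + 1000)·(1.0/1000 + 1) − 1000 = -10.33‰
step 3: δ = (-10.33 + 1000)·(-9.8/1000 + 1) − 1000 = -20.03‰
step 4: δ = (-20.03 + 1000)·(-20.0/1000 + 1) − 1000 = -39.62‰

-39.6‰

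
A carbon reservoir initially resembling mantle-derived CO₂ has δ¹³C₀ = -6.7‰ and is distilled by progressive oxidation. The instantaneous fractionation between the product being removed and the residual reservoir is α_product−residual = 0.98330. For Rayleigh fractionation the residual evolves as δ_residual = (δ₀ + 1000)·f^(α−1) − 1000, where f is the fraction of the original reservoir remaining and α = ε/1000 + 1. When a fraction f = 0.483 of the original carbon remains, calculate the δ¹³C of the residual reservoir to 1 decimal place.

5.4‰

Rayleigh residual: δ_res = (δ₀ + 1000)·f^(α−1) − 1000
α − 1 = -0.01670
f^(α−1) = 0.483^(-0.01670) = 1.012227
δ_res = (-6.7 + 1000) × 1.012227 − 1000 = 1005.445 − 1000 = 5.45‰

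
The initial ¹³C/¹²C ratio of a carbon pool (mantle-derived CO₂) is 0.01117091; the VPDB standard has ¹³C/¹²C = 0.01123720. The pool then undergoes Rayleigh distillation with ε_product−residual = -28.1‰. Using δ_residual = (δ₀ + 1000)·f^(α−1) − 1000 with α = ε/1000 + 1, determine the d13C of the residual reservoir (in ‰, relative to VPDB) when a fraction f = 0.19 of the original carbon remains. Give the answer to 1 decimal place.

41.6‰

δ₀ = (0.01117091/0.01123720 − 1)×1000 = (0.994101 − 1)×1000 = -5.899‰
α − 1 = ε/1000 = -0.0281
f^(α−1) = 0.19^(-0.0281) = 1.047773
δ_res = (-5.899 + 1000) × 1.047773 − 1000 = 1041.592 − 1000 = 41.59‰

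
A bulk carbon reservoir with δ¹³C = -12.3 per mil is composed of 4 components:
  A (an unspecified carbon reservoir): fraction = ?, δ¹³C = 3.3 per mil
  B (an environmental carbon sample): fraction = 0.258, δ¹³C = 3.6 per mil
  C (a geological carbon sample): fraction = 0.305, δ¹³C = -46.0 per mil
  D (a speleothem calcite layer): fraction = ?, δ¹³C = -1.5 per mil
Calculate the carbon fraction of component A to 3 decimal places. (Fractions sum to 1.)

Let f_A and f_D be the unknown fractions; fractions sum to 1 so f_A + f_D = 0.437.
Mass balance: Σ fᵢ·δᵢ = δ_bulk ⇒ f_A·(3.3) + f_D·(-1.5) = -12.3 − (-13.101) = 0.801
Substitute f_D = 0.437 − f_A:
f_A·(3.3 − -1.5) = 0.801 − 0.437×(-1.5) = 1.457
f_A = 1.457 / 4.8 = 0.3035

0.303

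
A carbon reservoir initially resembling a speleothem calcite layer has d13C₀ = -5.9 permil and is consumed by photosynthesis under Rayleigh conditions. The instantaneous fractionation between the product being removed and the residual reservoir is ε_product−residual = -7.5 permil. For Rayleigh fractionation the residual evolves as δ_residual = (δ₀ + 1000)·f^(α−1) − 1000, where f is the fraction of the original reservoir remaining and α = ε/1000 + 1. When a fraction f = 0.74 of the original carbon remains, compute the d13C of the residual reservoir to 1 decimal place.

-3.7 permil

Rayleigh residual: δ_res = (δ₀ + 1000)·f^(α−1) − 1000
α = ε/1000 + 1 = 0.99250, so α − 1 = -0.00750
f^(α−1) = 0.74^(-0.00750) = 1.002261
δ_res = (-5.9 + 1000) × 1.002261 − 1000 = 996.348 − 1000 = -3.65 permil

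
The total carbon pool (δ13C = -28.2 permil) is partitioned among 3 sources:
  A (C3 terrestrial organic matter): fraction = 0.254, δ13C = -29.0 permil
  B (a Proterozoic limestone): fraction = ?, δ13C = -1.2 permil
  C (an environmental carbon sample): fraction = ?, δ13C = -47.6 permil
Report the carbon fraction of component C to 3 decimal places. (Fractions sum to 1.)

0.430

Let f_C and f_B be the unknown fractions; fractions sum to 1 so f_C + f_B = 0.746.
Mass balance: Σ fᵢ·δᵢ = δ_bulk ⇒ f_C·(-47.6) + f_B·(-1.2) = -28.2 − (-7.366) = -20.834
Substitute f_B = 0.746 − f_C:
f_C·(-47.6 − -1.2) = -20.834 − 0.746×(-1.2) = -19.939
f_C = -19.939 / -46.4 = 0.4297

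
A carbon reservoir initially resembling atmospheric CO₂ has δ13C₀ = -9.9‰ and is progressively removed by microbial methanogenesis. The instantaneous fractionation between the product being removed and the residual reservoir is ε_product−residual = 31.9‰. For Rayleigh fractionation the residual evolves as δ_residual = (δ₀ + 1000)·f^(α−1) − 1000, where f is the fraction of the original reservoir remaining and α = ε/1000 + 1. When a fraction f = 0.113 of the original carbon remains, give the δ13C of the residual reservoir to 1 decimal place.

Rayleigh residual: δ_res = (δ₀ + 1000)·f^(α−1) − 1000
α = ε/1000 + 1 = 1.03190, so α − 1 = 0.03190
f^(α−1) = 0.113^(0.03190) = 0.932810
δ_res = (-9.9 + 1000) × 0.932810 − 1000 = 923.575 − 1000 = -76.42‰

-76.4‰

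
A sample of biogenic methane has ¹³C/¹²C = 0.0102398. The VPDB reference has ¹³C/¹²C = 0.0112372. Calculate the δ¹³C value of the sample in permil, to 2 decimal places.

δ¹³C = (R_sample / R_standard − 1) × 1000
R_sample / R_standard = 0.0102398 / 0.0112372 = 0.911241
δ¹³C = (0.911241 − 1) × 1000 = -88.759 permil

-88.76 permil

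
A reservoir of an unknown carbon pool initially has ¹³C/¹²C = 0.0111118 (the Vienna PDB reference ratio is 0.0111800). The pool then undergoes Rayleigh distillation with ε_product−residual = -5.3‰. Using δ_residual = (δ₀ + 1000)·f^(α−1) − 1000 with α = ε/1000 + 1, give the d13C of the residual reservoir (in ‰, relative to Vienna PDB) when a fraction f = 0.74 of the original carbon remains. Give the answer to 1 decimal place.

-4.5‰

δ₀ = (0.0111118/0.0111800 − 1)×1000 = (0.993900 − 1)×1000 = -6.100‰
α − 1 = ε/1000 = -0.0053
f^(α−1) = 0.74^(-0.0053) = 1.001597
δ_res = (-6.100 + 1000) × 1.001597 − 1000 = 995.487 − 1000 = -4.51‰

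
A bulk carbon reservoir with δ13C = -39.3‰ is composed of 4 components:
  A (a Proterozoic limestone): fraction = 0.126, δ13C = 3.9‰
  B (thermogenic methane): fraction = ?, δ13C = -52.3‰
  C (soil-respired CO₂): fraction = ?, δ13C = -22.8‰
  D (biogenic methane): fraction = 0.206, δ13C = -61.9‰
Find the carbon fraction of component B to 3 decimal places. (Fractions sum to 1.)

0.400

Let f_B and f_C be the unknown fractions; fractions sum to 1 so f_B + f_C = 0.668.
Mass balance: Σ fᵢ·δᵢ = δ_bulk ⇒ f_B·(-52.3) + f_C·(-22.8) = -39.3 − (-12.260) = -27.040
Substitute f_C = 0.668 − f_B:
f_B·(-52.3 − -22.8) = -27.040 − 0.668×(-22.8) = -11.810
f_B = -11.810 / -29.5 = 0.4003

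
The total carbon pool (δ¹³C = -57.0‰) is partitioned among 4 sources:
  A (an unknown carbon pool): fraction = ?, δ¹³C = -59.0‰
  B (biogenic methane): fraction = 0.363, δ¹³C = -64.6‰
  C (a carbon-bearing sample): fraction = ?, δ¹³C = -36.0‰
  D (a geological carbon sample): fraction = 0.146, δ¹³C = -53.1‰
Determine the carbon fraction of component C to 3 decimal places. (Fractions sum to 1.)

Let f_C and f_A be the unknown fractions; fractions sum to 1 so f_C + f_A = 0.491.
Mass balance: Σ fᵢ·δᵢ = δ_bulk ⇒ f_C·(-36.0) + f_A·(-59.0) = -57.0 − (-31.202) = -25.798
Substitute f_A = 0.491 − f_C:
f_C·(-36.0 − -59.0) = -25.798 − 0.491×(-59.0) = 3.171
f_C = 3.171 / 23.0 = 0.1379

0.138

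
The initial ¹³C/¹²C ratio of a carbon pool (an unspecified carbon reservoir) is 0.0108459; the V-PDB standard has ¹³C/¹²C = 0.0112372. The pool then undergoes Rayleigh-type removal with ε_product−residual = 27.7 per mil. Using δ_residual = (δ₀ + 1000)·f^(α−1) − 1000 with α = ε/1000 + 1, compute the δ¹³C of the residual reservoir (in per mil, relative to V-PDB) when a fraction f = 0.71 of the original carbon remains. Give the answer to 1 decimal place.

δ₀ = (0.0108459/0.0112372 − 1)×1000 = (0.965178 − 1)×1000 = -34.822 per mil
α − 1 = ε/1000 = 0.0277
f^(α−1) = 0.71^(0.0277) = 0.990558
δ_res = (-34.822 + 1000) × 0.990558 − 1000 = 956.065 − 1000 = -43.94 per mil

-43.9 per mil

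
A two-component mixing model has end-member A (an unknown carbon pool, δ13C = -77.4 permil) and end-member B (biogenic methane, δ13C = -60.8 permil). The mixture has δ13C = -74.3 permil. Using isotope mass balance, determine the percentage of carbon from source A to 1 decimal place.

δ_mix = f_A·δ_A + (1 − f_A)·δ_B  ⇒  f_A = (δ_mix − δ_B)/(δ_A − δ_B)
f_A = (-74.3 − (-60.8)) / (-77.4 − (-60.8))
f_A = -13.5 / -16.6 = 0.8133

81.3%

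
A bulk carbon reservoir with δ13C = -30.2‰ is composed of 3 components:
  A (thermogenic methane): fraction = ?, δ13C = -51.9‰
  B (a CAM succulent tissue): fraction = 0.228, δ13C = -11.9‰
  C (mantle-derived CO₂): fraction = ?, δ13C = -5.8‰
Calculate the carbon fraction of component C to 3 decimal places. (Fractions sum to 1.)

Let f_C and f_A be the unknown fractions; fractions sum to 1 so f_C + f_A = 0.772.
Mass balance: Σ fᵢ·δᵢ = δ_bulk ⇒ f_C·(-5.8) + f_A·(-51.9) = -30.2 − (-2.713) = -27.487
Substitute f_A = 0.772 − f_C:
f_C·(-5.8 − -51.9) = -27.487 − 0.772×(-51.9) = 12.580
f_C = 12.580 / 46.1 = 0.2729

0.273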